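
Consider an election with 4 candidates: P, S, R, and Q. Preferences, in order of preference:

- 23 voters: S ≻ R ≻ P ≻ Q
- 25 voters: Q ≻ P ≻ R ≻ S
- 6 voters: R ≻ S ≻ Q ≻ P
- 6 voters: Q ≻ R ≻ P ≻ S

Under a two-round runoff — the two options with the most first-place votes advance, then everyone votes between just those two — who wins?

Round 1 first-place votes: P 0, S 23, R 6, Q 31.
Q and S advance.
Runoff: Q is preferred to S by 31 voters; S by 29.
Q wins the runoff.

Q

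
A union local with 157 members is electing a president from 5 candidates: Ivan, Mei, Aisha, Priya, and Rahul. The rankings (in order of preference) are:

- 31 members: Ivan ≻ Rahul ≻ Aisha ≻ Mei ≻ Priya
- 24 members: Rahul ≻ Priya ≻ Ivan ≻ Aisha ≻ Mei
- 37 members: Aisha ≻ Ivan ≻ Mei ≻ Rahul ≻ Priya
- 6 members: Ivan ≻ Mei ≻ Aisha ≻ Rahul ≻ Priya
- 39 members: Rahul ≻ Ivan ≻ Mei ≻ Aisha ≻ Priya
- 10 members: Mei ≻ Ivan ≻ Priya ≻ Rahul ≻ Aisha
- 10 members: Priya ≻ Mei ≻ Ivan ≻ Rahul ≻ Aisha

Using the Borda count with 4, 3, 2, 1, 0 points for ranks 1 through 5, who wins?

Ivan: 31·4 + 24·2 + 37·3 + 6·4 + 39·3 + 10·3 + 10·2 = 474
Mei: 31·1 + 24·0 + 37·2 + 6·3 + 39·2 + 10·4 + 10·3 = 271
Aisha: 31·2 + 24·1 + 37·4 + 6·2 + 39·1 + 10·0 + 10·0 = 285
Priya: 31·0 + 24·3 + 37·0 + 6·0 + 39·0 + 10·2 + 10·4 = 132
Rahul: 31·3 + 24·4 + 37·1 + 6·1 + 39·4 + 10·1 + 10·1 = 408
Ivan has the highest Borda score (474).

Ivan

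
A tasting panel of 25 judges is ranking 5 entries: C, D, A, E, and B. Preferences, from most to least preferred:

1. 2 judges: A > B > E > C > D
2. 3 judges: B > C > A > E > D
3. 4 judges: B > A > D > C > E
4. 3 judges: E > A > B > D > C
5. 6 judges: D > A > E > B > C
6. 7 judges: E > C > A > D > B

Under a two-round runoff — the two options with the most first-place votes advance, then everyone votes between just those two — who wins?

E

Round 1 first-place votes: C 0, D 6, A 2, E 10, B 7.
E and B advance.
Runoff: E is preferred to B by 16 voters; B by 9.
E wins the runoff.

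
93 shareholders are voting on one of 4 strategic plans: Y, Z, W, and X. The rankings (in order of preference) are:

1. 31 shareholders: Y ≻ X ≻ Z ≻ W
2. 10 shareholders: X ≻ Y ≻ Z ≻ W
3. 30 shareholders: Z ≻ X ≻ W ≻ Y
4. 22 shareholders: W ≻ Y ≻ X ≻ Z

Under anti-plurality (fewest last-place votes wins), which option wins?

Last-place votes: Y 30, Z 22, W 41, X 0.
X is ranked last by the fewest voters, so X wins.

X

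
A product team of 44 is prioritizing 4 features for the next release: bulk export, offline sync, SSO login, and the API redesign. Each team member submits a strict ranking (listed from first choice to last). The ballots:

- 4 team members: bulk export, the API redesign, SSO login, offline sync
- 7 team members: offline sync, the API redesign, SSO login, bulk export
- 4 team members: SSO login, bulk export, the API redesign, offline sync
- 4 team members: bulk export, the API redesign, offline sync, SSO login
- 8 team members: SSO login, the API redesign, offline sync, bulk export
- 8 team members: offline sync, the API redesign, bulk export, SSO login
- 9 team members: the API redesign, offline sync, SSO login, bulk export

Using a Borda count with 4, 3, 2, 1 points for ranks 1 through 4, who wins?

the API redesign

bulk export: 4·4 + 7·1 + 4·3 + 4·4 + 8·1 + 8·2 + 9·1 = 84
offline sync: 4·1 + 7·4 + 4·1 + 4·2 + 8·2 + 8·4 + 9·3 = 119
SSO login: 4·2 + 7·2 + 4·4 + 4·1 + 8·4 + 8·1 + 9·2 = 100
the API redesign: 4·3 + 7·3 + 4·2 + 4·3 + 8·3 + 8·3 + 9·4 = 137
the API redesign has the highest Borda score (137).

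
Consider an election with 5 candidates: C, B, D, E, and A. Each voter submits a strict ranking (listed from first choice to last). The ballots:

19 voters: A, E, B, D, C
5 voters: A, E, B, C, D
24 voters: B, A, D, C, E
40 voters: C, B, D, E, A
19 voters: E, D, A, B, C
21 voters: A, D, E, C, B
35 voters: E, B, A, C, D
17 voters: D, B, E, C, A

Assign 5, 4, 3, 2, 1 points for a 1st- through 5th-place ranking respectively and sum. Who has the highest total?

C: 19·1 + 5·2 + 24·2 + 40·5 + 19·1 + 21·2 + 35·2 + 17·2 = 442
B: 19·3 + 5·3 + 24·5 + 40·4 + 19·2 + 21·1 + 35·4 + 17·4 = 619
D: 19·2 + 5·1 + 24·3 + 40·3 + 19·4 + 21·4 + 35·1 + 17·5 = 515
E: 19·4 + 5·4 + 24·1 + 40·2 + 19·5 + 21·3 + 35·5 + 17·3 = 584
A: 19·5 + 5·5 + 24·4 + 40·1 + 19·3 + 21·5 + 35·3 + 17·1 = 540
B has the highest Borda score (619).

B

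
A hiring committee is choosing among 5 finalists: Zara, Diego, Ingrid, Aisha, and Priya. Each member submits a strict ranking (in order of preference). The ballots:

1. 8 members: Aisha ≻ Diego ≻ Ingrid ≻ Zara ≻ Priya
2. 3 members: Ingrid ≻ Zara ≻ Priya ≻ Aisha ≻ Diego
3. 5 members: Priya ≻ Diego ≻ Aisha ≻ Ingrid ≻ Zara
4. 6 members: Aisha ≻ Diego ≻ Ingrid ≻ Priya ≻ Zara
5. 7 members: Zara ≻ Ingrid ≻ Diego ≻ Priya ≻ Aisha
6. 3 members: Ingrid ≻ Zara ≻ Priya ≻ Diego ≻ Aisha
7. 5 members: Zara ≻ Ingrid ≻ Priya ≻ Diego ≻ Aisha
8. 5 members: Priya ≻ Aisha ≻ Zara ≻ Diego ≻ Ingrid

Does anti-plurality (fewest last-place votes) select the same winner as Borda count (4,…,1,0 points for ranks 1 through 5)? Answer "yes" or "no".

no

Anti-plurality — last-place votes: Zara 11, Diego 3, Ingrid 5, Aisha 15, Priya 8. Winner: Diego.
Borda — scores: Zara 84, Diego 84, Ingrid 93, Aisha 84, Priya 75. Winner: Ingrid.
The two methods disagree.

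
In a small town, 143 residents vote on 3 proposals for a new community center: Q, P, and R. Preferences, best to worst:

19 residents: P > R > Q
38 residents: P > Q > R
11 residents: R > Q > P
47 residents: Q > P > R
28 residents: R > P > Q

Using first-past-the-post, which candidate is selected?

P

First-place votes: Q 47, P 57, R 39.
P has the most first-place votes.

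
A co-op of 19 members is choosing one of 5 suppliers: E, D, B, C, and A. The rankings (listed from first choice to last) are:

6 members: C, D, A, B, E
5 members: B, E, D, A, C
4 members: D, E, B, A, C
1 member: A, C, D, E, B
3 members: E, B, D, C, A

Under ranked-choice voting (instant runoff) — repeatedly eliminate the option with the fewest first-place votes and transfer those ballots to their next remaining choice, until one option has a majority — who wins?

Round 1: E 3, D 4, B 5, C 6, A 1. Eliminate A.
Round 2: E 3, D 4, B 5, C 7. Eliminate E.
Round 3: D 4, B 8, C 7. Eliminate D.
Round 4: B 12, C 7. B has a majority.

B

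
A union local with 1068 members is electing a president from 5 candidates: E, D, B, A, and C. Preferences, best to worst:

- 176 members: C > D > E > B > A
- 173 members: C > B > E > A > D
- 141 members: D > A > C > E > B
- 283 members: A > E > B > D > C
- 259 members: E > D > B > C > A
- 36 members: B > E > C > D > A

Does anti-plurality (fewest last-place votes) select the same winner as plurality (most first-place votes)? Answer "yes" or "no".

Anti-plurality — last-place votes: E 0, D 173, B 141, A 471, C 283. Winner: E.
Plurality — first-place votes: E 259, D 141, B 36, A 283, C 349. Winner: C.
The two methods disagree.

no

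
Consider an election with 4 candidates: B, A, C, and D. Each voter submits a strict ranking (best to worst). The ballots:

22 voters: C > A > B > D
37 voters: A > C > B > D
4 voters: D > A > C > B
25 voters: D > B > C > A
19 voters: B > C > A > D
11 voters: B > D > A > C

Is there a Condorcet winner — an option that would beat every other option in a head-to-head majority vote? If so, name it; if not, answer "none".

C

C vs B: 63–55 for C.
C vs A: 66–52 for C.
C vs D: 78–40 for C.
C beats every other option head-to-head.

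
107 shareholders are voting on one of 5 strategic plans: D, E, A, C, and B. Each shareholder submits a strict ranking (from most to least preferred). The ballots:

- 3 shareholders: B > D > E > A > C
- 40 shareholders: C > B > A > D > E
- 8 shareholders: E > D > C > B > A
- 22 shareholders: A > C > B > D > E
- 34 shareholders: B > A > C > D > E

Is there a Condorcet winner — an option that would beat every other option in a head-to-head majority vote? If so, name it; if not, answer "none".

none

Checking pairwise contests:
A beats D 96–11.
D beats E 99–8.
B beats A 85–22.
A beats C 59–48.
C beats B 70–37.
Every option loses at least one head-to-head, so there is no Condorcet winner.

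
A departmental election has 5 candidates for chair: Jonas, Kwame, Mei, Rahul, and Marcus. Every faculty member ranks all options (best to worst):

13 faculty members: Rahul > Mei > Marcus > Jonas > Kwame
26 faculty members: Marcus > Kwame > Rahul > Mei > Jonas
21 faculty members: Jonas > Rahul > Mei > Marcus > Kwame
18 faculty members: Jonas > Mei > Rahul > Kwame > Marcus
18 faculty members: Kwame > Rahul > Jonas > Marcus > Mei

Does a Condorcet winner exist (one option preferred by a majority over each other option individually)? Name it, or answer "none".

Rahul vs Jonas: 57–39 for Rahul.
Rahul vs Kwame: 52–44 for Rahul.
Rahul vs Mei: 78–18 for Rahul.
Rahul vs Marcus: 70–26 for Rahul.
Rahul beats every other option head-to-head.

Rahul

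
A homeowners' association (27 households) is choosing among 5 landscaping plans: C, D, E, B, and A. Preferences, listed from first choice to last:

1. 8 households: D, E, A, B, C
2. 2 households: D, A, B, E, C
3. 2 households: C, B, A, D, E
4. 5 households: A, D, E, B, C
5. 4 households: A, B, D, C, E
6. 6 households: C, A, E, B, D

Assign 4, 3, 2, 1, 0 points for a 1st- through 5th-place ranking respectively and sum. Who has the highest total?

A

C: 8·0 + 2·0 + 2·4 + 5·0 + 4·1 + 6·4 = 36
D: 8·4 + 2·4 + 2·1 + 5·3 + 4·2 + 6·0 = 65
E: 8·3 + 2·1 + 2·0 + 5·2 + 4·0 + 6·2 = 48
B: 8·1 + 2·2 + 2·3 + 5·1 + 4·3 + 6·1 = 41
A: 8·2 + 2·3 + 2·2 + 5·4 + 4·4 + 6·3 = 80
A has the highest Borda score (80).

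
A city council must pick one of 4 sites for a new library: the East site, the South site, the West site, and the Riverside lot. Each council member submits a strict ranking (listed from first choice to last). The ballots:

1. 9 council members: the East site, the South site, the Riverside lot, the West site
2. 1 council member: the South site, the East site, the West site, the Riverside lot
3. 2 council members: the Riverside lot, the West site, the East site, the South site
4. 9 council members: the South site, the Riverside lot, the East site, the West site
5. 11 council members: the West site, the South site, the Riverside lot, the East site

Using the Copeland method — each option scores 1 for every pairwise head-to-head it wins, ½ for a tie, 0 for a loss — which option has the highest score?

the South site

the East site: beats the West site; loses to the South site and the Riverside lot → score 1.
the South site: beats the East site, the West site, and the Riverside lot → score 3.
the West site: loses to the East site, the South site, and the Riverside lot → score 0.
the Riverside lot: beats the East site and the West site; loses to the South site → score 2.
the South site has the best pairwise record.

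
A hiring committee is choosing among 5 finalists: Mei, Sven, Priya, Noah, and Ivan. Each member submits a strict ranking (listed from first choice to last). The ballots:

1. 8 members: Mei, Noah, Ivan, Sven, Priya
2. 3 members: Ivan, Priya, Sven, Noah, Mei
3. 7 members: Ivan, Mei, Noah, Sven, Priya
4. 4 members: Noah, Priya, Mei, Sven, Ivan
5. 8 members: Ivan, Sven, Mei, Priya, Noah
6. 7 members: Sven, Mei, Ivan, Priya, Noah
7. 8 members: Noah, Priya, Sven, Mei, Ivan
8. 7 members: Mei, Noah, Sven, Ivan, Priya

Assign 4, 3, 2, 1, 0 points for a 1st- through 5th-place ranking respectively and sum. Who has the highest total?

Mei

Mei: 8·4 + 3·0 + 7·3 + 4·2 + 8·2 + 7·3 + 8·1 + 7·4 = 134
Sven: 8·1 + 3·2 + 7·1 + 4·1 + 8·3 + 7·4 + 8·2 + 7·2 = 107
Priya: 8·0 + 3·3 + 7·0 + 4·3 + 8·1 + 7·1 + 8·3 + 7·0 = 60
Noah: 8·3 + 3·1 + 7·2 + 4·4 + 8·0 + 7·0 + 8·4 + 7·3 = 110
Ivan: 8·2 + 3·4 + 7·4 + 4·0 + 8·4 + 7·2 + 8·0 + 7·1 = 109
Mei has the highest Borda score (134).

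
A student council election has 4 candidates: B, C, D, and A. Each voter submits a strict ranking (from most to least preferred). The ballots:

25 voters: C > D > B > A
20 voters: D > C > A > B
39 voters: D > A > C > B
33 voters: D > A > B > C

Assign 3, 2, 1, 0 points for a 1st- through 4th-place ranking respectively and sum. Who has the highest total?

B: 25·1 + 20·0 + 39·0 + 33·1 = 58
C: 25·3 + 20·2 + 39·1 + 33·0 = 154
D: 25·2 + 20·3 + 39·3 + 33·3 = 326
A: 25·0 + 20·1 + 39·2 + 33·2 = 164
D has the highest Borda score (326).

D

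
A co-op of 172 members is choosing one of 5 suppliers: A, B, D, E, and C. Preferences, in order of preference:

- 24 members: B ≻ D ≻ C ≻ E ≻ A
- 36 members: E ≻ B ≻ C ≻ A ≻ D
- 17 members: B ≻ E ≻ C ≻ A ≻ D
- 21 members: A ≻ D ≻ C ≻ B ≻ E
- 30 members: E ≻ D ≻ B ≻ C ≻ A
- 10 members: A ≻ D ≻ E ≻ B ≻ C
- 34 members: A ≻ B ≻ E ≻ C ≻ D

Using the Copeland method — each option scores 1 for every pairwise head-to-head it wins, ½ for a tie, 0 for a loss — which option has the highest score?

A: beats D; loses to B, E, and C → score 1.
B: beats A, D, E, and C → score 4.
D: loses to A, B, E, and C → score 0.
E: beats A, D, and C; loses to B → score 3.
C: beats A and D; loses to B and E → score 2.
B has the best pairwise record.

B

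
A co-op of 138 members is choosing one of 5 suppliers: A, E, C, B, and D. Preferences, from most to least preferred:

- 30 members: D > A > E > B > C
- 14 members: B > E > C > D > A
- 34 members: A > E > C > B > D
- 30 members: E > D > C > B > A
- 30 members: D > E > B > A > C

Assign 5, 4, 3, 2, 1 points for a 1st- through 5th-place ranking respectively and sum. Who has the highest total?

A: 30·4 + 14·1 + 34·5 + 30·1 + 30·2 = 394
E: 30·3 + 14·4 + 34·4 + 30·5 + 30·4 = 552
C: 30·1 + 14·3 + 34·3 + 30·3 + 30·1 = 294
B: 30·2 + 14·5 + 34·2 + 30·2 + 30·3 = 348
D: 30·5 + 14·2 + 34·1 + 30·4 + 30·5 = 482
E has the highest Borda score (552).

E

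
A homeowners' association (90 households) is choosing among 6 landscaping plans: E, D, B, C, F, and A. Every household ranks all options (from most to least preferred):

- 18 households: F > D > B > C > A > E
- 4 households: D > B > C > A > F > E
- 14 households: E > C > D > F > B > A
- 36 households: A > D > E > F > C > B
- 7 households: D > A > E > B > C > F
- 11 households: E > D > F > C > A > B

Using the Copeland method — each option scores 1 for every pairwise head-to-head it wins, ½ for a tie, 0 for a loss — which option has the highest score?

D

E: beats B, C, and F; loses to D and A → score 3.
D: beats E, B, C, F, and A → score 5.
B: loses to E, D, C, F, and A → score 0.
C: beats B and A; loses to E, D, and F → score 2.
F: beats B and C; loses to E, D, and A → score 2.
A: beats E, B, and F; loses to D and C → score 3.
D has the best pairwise record.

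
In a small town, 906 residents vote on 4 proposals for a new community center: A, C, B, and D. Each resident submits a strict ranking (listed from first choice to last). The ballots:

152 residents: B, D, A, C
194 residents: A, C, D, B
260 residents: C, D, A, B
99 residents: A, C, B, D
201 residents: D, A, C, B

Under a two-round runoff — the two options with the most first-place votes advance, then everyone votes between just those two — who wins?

A

Round 1 first-place votes: A 293, C 260, B 152, D 201.
A and C advance.
Runoff: A is preferred to C by 646 voters; C by 260.
A wins the runoff.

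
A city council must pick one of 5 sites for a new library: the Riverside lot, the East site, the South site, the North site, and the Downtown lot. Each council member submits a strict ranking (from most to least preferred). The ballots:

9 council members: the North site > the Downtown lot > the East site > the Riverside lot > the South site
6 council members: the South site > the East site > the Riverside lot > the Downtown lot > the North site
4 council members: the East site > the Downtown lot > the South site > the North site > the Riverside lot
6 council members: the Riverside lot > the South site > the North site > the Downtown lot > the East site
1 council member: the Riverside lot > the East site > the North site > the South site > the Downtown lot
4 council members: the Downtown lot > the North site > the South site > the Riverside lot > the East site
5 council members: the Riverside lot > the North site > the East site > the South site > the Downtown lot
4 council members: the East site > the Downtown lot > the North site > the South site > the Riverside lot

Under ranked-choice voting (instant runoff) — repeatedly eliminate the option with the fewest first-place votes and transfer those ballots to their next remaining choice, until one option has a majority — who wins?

the North site

Round 1: the Riverside lot 12, the East site 8, the South site 6, the North site 9, the Downtown lot 4. Eliminate the Downtown lot.
Round 2: the Riverside lot 12, the East site 8, the South site 6, the North site 13. Eliminate the South site.
Round 3: the Riverside lot 12, the East site 14, the North site 13. Eliminate the Riverside lot.
Round 4: the East site 15, the North site 24. The North site has a majority.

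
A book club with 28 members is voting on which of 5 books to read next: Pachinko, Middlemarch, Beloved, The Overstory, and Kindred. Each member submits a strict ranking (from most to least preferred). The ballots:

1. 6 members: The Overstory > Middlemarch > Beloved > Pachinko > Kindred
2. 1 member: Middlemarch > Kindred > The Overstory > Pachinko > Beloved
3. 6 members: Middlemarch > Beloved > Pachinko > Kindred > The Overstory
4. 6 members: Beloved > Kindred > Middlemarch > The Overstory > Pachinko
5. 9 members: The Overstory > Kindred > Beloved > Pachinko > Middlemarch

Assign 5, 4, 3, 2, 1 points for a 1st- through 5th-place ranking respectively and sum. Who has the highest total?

Beloved

Pachinko: 6·2 + 1·2 + 6·3 + 6·1 + 9·2 = 56
Middlemarch: 6·4 + 1·5 + 6·5 + 6·3 + 9·1 = 86
Beloved: 6·3 + 1·1 + 6·4 + 6·5 + 9·3 = 100
The Overstory: 6·5 + 1·3 + 6·1 + 6·2 + 9·5 = 96
Kindred: 6·1 + 1·4 + 6·2 + 6·4 + 9·4 = 82
Beloved has the highest Borda score (100).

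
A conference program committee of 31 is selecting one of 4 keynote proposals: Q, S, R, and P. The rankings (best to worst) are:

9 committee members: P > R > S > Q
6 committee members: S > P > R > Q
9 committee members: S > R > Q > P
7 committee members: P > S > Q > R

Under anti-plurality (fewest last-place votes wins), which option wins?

Last-place votes: Q 15, S 0, R 7, P 9.
S is ranked last by the fewest voters, so S wins.

S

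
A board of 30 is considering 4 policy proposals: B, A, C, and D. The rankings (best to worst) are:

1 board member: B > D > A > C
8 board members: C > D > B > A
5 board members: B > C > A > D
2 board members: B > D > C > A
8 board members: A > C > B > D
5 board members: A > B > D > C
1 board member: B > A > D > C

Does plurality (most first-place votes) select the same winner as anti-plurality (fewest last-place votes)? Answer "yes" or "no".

no

Plurality — first-place votes: B 9, A 13, C 8, D 0. Winner: A.
Anti-plurality — last-place votes: B 0, A 10, C 7, D 13. Winner: B.
The two methods disagree.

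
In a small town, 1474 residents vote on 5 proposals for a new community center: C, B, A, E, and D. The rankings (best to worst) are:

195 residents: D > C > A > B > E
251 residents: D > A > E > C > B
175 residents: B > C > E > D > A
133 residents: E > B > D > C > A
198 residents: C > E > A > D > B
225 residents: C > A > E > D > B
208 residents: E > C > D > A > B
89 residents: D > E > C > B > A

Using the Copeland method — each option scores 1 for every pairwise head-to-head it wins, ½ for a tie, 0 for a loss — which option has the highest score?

C: beats B, A, E, and D → score 4.
B: loses to C, A, E, and D → score 0.
A: beats B; loses to C, E, and D → score 1.
E: beats B, A, and D; loses to C → score 3.
D: beats B and A; loses to C and E → score 2.
C has the best pairwise record.

C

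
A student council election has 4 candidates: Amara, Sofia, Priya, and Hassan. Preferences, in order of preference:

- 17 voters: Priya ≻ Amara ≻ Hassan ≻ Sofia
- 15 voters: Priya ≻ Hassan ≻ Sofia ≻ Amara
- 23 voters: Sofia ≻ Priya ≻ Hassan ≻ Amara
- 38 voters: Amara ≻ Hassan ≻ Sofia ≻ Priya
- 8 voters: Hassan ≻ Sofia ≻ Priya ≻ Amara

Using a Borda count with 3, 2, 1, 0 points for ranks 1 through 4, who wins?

Hassan

Amara: 17·2 + 15·0 + 23·0 + 38·3 + 8·0 = 148
Sofia: 17·0 + 15·1 + 23·3 + 38·1 + 8·2 = 138
Priya: 17·3 + 15·3 + 23·2 + 38·0 + 8·1 = 150
Hassan: 17·1 + 15·2 + 23·1 + 38·2 + 8·3 = 170
Hassan has the highest Borda score (170).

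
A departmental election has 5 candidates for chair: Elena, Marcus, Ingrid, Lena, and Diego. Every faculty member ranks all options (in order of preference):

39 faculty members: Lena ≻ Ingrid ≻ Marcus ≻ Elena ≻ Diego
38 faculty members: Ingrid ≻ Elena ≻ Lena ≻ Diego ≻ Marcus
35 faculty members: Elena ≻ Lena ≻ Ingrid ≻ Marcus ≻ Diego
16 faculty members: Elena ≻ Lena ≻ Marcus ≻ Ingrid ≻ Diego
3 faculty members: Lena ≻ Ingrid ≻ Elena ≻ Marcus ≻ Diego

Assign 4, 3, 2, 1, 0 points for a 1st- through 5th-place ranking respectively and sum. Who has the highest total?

Elena: 39·1 + 38·3 + 35·4 + 16·4 + 3·2 = 363
Marcus: 39·2 + 38·0 + 35·1 + 16·2 + 3·1 = 148
Ingrid: 39·3 + 38·4 + 35·2 + 16·1 + 3·3 = 364
Lena: 39·4 + 38·2 + 35·3 + 16·3 + 3·4 = 397
Diego: 39·0 + 38·1 + 35·0 + 16·0 + 3·0 = 38
Lena has the highest Borda score (397).

Lena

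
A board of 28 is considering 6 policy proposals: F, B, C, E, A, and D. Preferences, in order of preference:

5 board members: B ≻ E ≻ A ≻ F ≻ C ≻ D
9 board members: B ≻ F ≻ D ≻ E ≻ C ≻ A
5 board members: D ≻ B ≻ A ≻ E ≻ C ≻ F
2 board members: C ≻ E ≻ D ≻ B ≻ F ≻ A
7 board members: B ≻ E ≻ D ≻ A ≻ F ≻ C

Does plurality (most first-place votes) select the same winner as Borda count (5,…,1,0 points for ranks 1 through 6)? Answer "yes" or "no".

yes

Plurality — first-place votes: F 0, B 21, C 2, E 0, A 0, D 5. Winner: B.
Borda — scores: F 55, B 129, C 29, E 84, A 44, D 79. Winner: B.
The two methods agree.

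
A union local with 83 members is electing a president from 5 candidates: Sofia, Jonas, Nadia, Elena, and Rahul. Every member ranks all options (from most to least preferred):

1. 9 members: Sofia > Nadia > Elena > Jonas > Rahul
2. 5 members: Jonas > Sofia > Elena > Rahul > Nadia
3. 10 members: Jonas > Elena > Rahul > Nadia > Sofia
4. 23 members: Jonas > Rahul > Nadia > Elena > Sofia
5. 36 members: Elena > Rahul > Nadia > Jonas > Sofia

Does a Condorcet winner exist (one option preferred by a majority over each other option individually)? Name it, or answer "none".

Elena

Elena vs Sofia: 69–14 for Elena.
Elena vs Jonas: 45–38 for Elena.
Elena vs Nadia: 51–32 for Elena.
Elena vs Rahul: 60–23 for Elena.
Elena beats every other option head-to-head.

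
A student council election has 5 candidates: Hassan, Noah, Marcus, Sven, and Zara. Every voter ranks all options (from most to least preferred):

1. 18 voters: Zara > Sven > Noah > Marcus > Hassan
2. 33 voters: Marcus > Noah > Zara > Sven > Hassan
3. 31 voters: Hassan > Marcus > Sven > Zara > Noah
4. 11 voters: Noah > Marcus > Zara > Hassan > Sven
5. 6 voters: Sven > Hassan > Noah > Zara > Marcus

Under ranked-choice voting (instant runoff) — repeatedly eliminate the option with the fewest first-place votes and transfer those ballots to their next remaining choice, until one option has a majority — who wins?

Round 1: Hassan 31, Noah 11, Marcus 33, Sven 6, Zara 18. Eliminate Sven.
Round 2: Hassan 37, Noah 11, Marcus 33, Zara 18. Eliminate Noah.
Round 3: Hassan 37, Marcus 44, Zara 18. Eliminate Zara.
Round 4: Hassan 37, Marcus 62. Marcus has a majority.

Marcus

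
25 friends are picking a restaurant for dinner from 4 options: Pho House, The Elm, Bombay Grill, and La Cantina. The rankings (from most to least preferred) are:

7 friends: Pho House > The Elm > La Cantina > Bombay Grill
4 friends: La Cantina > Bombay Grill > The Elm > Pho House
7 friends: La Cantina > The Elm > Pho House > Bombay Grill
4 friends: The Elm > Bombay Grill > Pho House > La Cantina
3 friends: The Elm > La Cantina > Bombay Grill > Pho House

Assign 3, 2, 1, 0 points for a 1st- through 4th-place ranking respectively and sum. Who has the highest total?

Pho House: 7·3 + 4·0 + 7·1 + 4·1 + 3·0 = 32
The Elm: 7·2 + 4·1 + 7·2 + 4·3 + 3·3 = 53
Bombay Grill: 7·0 + 4·2 + 7·0 + 4·2 + 3·1 = 19
La Cantina: 7·1 + 4·3 + 7·3 + 4·0 + 3·2 = 46
The Elm has the highest Borda score (53).

The Elm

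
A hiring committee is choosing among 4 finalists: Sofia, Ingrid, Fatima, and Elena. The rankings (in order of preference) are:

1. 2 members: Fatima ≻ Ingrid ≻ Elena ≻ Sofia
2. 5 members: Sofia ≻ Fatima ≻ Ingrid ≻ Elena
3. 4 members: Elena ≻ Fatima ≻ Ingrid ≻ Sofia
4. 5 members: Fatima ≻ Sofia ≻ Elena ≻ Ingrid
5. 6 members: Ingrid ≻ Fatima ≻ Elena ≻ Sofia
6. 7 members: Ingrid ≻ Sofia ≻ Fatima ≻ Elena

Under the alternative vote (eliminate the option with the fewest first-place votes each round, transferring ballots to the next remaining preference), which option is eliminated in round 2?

Round 1: Sofia 5, Ingrid 13, Fatima 7, Elena 4. Eliminate Elena.
Round 2: Sofia 5, Ingrid 13, Fatima 11. Eliminate Sofia.

Sofia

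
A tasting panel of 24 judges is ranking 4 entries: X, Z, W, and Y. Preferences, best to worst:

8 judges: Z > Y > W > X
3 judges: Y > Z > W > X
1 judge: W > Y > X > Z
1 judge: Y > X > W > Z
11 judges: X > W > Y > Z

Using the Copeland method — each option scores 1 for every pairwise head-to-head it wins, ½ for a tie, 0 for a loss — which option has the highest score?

X: beats Z; ties W; loses to Y → score 1.5.
Z: loses to X, W, and Y → score 0.
W: beats Z; ties X and Y → score 2.
Y: beats X and Z; ties W → score 2.5.
Y has the best pairwise record.

Y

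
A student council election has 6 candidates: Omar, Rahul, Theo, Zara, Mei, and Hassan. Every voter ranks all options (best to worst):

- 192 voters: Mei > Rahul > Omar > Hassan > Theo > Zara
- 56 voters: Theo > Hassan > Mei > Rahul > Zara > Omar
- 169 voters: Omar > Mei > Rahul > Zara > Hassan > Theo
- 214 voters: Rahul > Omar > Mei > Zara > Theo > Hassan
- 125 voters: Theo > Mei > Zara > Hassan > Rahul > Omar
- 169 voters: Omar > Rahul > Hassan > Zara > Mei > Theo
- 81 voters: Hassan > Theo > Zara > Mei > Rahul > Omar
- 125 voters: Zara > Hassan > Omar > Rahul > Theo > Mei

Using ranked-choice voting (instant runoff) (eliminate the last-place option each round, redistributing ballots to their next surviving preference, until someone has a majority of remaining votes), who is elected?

Round 1: Omar 338, Rahul 214, Theo 181, Zara 125, Mei 192, Hassan 81. Eliminate Hassan.
Round 2: Omar 338, Rahul 214, Theo 262, Zara 125, Mei 192. Eliminate Zara.
Round 3: Omar 463, Rahul 214, Theo 262, Mei 192. Eliminate Mei.
Round 4: Omar 463, Rahul 406, Theo 262. Eliminate Theo.
Round 5: Omar 463, Rahul 668. Rahul has a majority.

Rahul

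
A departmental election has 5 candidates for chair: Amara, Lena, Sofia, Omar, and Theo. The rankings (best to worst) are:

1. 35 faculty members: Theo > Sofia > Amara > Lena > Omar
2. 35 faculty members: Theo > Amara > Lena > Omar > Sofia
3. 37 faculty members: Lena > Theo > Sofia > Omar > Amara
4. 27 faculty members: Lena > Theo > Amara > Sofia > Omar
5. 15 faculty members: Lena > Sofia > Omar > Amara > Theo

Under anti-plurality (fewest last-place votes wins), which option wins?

Last-place votes: Amara 37, Lena 0, Sofia 35, Omar 62, Theo 15.
Lena is ranked last by the fewest voters, so Lena wins.

Lena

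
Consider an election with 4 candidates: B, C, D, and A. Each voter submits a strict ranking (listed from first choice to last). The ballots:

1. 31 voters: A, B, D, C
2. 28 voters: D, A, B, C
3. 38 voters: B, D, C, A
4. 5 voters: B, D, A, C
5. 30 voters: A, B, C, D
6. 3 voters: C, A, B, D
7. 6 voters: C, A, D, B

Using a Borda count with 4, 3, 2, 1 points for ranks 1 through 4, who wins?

B

B: 31·3 + 28·2 + 38·4 + 5·4 + 30·3 + 3·2 + 6·1 = 423
C: 31·1 + 28·1 + 38·2 + 5·1 + 30·2 + 3·4 + 6·4 = 236
D: 31·2 + 28·4 + 38·3 + 5·3 + 30·1 + 3·1 + 6·2 = 348
A: 31·4 + 28·3 + 38·1 + 5·2 + 30·4 + 3·3 + 6·3 = 403
B has the highest Borda score (423).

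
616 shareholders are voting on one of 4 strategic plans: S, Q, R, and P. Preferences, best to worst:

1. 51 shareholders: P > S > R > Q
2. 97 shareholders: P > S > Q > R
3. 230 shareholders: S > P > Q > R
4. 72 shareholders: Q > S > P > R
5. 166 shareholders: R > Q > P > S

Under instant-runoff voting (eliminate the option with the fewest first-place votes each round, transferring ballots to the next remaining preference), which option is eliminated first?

Q

Round 1: S 230, Q 72, R 166, P 148. Eliminate Q.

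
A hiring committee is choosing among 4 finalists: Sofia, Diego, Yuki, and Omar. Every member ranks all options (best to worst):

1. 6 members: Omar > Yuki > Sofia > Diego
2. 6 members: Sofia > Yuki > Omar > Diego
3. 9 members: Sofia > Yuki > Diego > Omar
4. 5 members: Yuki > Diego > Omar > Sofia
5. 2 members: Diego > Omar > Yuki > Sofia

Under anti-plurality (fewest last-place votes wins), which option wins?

Yuki

Last-place votes: Sofia 7, Diego 12, Yuki 0, Omar 9.
Yuki is ranked last by the fewest voters, so Yuki wins.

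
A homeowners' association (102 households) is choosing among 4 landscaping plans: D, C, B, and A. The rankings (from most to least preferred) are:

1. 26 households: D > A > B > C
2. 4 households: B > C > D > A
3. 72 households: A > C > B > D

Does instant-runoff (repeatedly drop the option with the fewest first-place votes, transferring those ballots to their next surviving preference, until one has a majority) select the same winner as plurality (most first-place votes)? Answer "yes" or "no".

Instant-runoff — R1 D 26, C 0, B 4, A 72 (A winner). Winner: A.
Plurality — first-place votes: D 26, C 0, B 4, A 72. Winner: A.
The two methods agree.

yes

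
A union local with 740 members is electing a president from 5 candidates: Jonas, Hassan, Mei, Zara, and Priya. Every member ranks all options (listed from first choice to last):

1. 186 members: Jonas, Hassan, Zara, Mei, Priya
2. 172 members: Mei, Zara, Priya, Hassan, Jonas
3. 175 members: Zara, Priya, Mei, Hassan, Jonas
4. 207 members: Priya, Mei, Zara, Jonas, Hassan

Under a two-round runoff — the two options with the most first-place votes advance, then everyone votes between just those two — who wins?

Priya

Round 1 first-place votes: Jonas 186, Hassan 0, Mei 172, Zara 175, Priya 207.
Priya and Jonas advance.
Runoff: Priya is preferred to Jonas by 554 voters; Jonas by 186.
Priya wins the runoff.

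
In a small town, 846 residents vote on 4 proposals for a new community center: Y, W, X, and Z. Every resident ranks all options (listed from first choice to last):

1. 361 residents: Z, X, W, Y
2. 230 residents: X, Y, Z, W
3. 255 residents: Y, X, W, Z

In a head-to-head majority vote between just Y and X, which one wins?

Voters preferring Y to X: 255; preferring X to Y: 591.
X wins the head-to-head.

X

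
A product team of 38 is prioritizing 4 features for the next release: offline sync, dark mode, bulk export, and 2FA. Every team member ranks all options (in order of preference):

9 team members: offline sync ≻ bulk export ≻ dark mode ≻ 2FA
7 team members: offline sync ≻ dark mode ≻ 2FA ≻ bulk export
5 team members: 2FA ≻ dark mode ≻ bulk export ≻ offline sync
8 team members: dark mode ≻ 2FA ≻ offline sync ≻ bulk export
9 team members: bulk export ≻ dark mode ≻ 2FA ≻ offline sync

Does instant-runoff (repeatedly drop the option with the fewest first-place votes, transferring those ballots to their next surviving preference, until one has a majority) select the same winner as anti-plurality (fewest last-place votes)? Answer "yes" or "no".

Instant-runoff — R1 offline sync 16, dark mode 8, bulk export 9, 2FA 5 (2FA out); R2 offline sync 16, dark mode 13, bulk export 9 (bulk export out); R3 offline sync 16, dark mode 22 (dark mode winner). Winner: dark mode.
Anti-plurality — last-place votes: offline sync 14, dark mode 0, bulk export 15, 2FA 9. Winner: dark mode.
The two methods agree.

yes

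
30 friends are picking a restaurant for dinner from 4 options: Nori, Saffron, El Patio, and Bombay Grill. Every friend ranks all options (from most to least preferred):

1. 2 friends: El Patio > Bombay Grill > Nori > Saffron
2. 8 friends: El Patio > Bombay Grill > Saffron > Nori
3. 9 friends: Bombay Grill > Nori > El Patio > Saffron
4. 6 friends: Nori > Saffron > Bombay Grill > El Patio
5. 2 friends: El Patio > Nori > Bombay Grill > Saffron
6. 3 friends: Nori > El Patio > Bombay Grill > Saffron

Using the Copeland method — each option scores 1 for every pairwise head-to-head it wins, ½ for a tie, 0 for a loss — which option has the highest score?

Bombay Grill

Nori: beats Saffron and El Patio; loses to Bombay Grill → score 2.
Saffron: loses to Nori, El Patio, and Bombay Grill → score 0.
El Patio: beats Saffron; ties Bombay Grill; loses to Nori → score 1.5.
Bombay Grill: beats Nori and Saffron; ties El Patio → score 2.5.
Bombay Grill has the best pairwise record.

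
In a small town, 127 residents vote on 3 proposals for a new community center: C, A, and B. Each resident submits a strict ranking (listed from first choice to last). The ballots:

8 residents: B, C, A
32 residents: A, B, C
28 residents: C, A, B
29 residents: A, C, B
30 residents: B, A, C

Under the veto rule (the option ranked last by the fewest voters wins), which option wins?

Last-place votes: C 62, A 8, B 57.
A is ranked last by the fewest voters, so A wins.

A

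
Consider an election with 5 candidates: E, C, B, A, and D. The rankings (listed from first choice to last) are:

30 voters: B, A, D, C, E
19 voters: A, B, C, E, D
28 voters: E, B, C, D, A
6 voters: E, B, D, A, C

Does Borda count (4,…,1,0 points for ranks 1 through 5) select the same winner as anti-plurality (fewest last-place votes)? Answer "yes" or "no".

Borda — scores: E 155, C 124, B 279, A 172, D 100. Winner: B.
Anti-plurality — last-place votes: E 30, C 6, B 0, A 28, D 19. Winner: B.
The two methods agree.

yes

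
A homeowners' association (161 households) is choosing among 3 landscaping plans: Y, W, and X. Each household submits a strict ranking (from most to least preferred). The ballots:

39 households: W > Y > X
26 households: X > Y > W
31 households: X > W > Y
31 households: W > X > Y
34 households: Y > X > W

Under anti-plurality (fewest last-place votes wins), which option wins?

Last-place votes: Y 62, W 60, X 39.
X is ranked last by the fewest voters, so X wins.

X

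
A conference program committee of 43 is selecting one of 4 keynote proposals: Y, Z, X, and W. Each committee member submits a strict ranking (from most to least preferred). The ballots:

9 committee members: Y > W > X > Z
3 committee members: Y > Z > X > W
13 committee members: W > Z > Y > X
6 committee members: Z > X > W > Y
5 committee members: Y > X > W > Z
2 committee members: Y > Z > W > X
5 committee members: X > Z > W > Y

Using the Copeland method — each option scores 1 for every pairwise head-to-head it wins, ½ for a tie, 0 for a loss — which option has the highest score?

W

Y: beats X; loses to Z and W → score 1.
Z: beats Y and X; loses to W → score 2.
X: loses to Y, Z, and W → score 0.
W: beats Y, Z, and X → score 3.
W has the best pairwise record.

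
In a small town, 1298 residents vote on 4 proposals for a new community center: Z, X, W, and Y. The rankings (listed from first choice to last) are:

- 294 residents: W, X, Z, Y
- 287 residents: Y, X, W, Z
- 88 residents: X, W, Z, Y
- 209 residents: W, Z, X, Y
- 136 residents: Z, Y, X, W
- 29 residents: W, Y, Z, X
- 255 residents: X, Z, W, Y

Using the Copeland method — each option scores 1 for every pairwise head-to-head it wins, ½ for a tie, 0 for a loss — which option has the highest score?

X

Z: beats Y; loses to X and W → score 1.
X: beats Z, W, and Y → score 3.
W: beats Z and Y; loses to X → score 2.
Y: loses to Z, X, and W → score 0.
X has the best pairwise record.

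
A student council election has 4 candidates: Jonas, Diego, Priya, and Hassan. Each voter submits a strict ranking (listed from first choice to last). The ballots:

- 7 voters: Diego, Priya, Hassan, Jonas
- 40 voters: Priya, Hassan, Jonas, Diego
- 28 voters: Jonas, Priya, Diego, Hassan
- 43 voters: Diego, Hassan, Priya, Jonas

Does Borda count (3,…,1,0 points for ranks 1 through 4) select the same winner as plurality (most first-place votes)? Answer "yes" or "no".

Borda — scores: Jonas 124, Diego 178, Priya 233, Hassan 173. Winner: Priya.
Plurality — first-place votes: Jonas 28, Diego 50, Priya 40, Hassan 0. Winner: Diego.
The two methods disagree.

no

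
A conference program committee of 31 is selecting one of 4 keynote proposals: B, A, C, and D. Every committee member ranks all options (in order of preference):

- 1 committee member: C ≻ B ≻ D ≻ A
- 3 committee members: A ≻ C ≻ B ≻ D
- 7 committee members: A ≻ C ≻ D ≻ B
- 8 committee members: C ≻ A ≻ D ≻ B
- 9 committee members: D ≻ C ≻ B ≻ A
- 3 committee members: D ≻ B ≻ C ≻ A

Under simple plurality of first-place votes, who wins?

First-place votes: B 0, A 10, C 9, D 12.
D has the most first-place votes.

D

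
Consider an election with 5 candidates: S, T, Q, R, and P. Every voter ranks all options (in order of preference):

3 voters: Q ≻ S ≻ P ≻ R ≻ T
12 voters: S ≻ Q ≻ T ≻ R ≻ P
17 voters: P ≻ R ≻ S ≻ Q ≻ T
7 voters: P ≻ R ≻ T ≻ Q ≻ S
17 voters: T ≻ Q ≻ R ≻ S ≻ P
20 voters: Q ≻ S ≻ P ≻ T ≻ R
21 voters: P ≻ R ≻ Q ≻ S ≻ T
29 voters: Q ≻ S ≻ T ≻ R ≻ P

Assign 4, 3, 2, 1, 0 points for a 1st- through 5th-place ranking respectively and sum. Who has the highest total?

Q

S: 3·3 + 12·4 + 17·2 + 7·0 + 17·1 + 20·3 + 21·1 + 29·3 = 276
T: 3·0 + 12·2 + 17·0 + 7·2 + 17·4 + 20·1 + 21·0 + 29·2 = 184
Q: 3·4 + 12·3 + 17·1 + 7·1 + 17·3 + 20·4 + 21·2 + 29·4 = 361
R: 3·1 + 12·1 + 17·3 + 7·3 + 17·2 + 20·0 + 21·3 + 29·1 = 213
P: 3·2 + 12·0 + 17·4 + 7·4 + 17·0 + 20·2 + 21·4 + 29·0 = 226
Q has the highest Borda score (361).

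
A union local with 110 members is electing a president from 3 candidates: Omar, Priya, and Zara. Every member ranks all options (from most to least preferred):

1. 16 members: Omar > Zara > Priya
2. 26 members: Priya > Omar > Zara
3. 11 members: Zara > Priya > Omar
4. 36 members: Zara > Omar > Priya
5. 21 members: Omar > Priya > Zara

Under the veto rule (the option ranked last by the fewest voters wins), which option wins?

Omar

Last-place votes: Omar 11, Priya 52, Zara 47.
Omar is ranked last by the fewest voters, so Omar wins.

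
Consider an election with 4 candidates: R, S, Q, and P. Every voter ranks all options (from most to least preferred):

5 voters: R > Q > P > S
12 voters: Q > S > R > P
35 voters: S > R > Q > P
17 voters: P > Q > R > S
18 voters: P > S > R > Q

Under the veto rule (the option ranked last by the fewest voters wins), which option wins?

Last-place votes: R 0, S 22, Q 18, P 47.
R is ranked last by the fewest voters, so R wins.

R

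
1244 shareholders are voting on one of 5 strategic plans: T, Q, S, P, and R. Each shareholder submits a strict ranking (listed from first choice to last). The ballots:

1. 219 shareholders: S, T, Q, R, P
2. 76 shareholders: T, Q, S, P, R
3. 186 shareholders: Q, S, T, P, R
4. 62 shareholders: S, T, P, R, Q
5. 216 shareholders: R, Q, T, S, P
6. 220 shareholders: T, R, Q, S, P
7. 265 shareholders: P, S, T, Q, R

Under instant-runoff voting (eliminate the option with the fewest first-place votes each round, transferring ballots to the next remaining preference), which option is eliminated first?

Round 1: T 296, Q 186, S 281, P 265, R 216. Eliminate Q.

Q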